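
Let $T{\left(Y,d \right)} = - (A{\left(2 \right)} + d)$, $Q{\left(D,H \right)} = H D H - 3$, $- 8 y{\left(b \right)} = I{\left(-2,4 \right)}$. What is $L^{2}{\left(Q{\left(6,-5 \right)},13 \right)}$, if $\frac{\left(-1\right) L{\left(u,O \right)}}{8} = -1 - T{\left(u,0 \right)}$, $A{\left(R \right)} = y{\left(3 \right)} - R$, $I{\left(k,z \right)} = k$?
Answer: $484$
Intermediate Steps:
$y{\left(b \right)} = \frac{1}{4}$ ($y{\left(b \right)} = \left(- \frac{1}{8}\right) \left(-2\right) = \frac{1}{4}$)
$Q{\left(D,H \right)} = -3 + D H^{2}$ ($Q{\left(D,H \right)} = D H H - 3 = D H^{2} - 3 = -3 + D H^{2}$)
$A{\left(R \right)} = \frac{1}{4} - R$
$T{\left(Y,d \right)} = \frac{7}{4} - d$ ($T{\left(Y,d \right)} = - (\left(\frac{1}{4} - 2\right) + d) = - (- \frac{7}{4} + d) = \frac{7}{4} - d$)
$L{\left(u,O \right)} = 22$ ($L{\left(u,O \right)} = - 8 \left(-1 - \left(\frac{7}{4} - 0\right)\right) = - 8 \left(-1 - \left(\frac{7}{4} + 0\right)\right) = - 8 \left(-1 - \frac{7}{4}\right) = \left(-8\right) \left(- \frac{11}{4}\right) = 22$)
$L^{2}{\left(Q{\left(6,-5 \right)},13 \right)} = 22^{2} = 484$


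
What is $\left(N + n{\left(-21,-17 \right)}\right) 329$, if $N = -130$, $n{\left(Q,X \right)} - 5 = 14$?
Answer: $-36519$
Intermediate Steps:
$n{\left(Q,X \right)} = 19$ ($n{\left(Q,X \right)} = 5 + 14 = 19$)
$\left(N + n{\left(-21,-17 \right)}\right) 329 = \left(-130 + 19\right) 329 = \left(-111\right) 329 = -36519$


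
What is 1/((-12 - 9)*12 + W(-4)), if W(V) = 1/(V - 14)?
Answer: -18/4537 ≈ -0.0039674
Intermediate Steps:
W(V) = 1/(-14 + V)
1/((-12 - 9)*12 + W(-4)) = 1/((-12 - 9)*12 + 1/(-14 - 4)) = 1/(-21*12 + 1/(-18)) = 1/(-252 - 1/18) = 1/(-4537/18) = -18/4537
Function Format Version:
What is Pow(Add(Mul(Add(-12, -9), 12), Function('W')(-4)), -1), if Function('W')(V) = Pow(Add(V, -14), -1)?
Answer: Rational(-18, 4537) ≈ -0.0039674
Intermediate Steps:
Function('W')(V) = Pow(Add(-14, V), -1)
Pow(Add(Mul(Add(-12, -9), 12), Function('W')(-4)), -1) = Pow(Add(Mul(Add(-12, -9), 12), Pow(Add(-14, -4), -1)), -1) = Pow(Add(Mul(-21, 12), Pow(-18, -1)), -1) = Pow(Add(-252, Rational(-1, 18)), -1) = Pow(Rational(-4537, 18), -1) = Rational(-18, 4537)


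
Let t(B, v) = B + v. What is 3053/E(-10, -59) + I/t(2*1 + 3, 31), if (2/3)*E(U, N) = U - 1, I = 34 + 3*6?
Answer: -18175/99 ≈ -183.59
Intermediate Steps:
I = 52 (I = 34 + 18 = 52)
E(U, N) = -3/2 + 3*U/2 (E(U, N) = 3*(U - 1)/2 = 3*(-1 + U)/2 = -3/2 + 3*U/2)
3053/E(-10, -59) + I/t(2*1 + 3, 31) = 3053/(-3/2 + (3/2)*(-10)) + 52/((2*1 + 3) + 31) = 3053/(-3/2 - 15) + 52/((2 + 3) + 31) = 3053/(-33/2) + 52/(5 + 31) = 3053*(-2/33) + 52/36 = -6106/33 + 52*(1/36) = -6106/33 + 13/9 = -18175/99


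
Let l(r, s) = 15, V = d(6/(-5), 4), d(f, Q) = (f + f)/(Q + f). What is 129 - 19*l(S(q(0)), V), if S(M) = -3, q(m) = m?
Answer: -156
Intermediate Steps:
d(f, Q) = 2*f/(Q + f) (d(f, Q) = (2*f)/(Q + f) = 2*f/(Q + f))
V = -6/7 (V = 2*(6/(-5))/(4 + 6/(-5)) = 2*(6*(-1/5))/(4 + 6*(-1/5)) = 2*(-6/5)/(4 - 6/5) = 2*(-6/5)/(14/5) = 2*(-6/5)*(5/14) = -6/7 ≈ -0.85714)
129 - 19*l(S(q(0)), V) = 129 - 19*15 = 129 - 285 = -156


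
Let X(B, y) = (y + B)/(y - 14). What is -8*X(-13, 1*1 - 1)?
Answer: -52/7 ≈ -7.4286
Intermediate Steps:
X(B, y) = (B + y)/(-14 + y)
-8*X(-13, 1*1 - 1) = -8*(-13 + (1*1 - 1))/(-14 + (1*1 - 1)) = -8*(-13 + (1 - 1))/(-14 + (1 - 1)) = -8*(-13 + 0)/(-14 + 0) = -8*(-13)/(-14) = -(-4)*(-13)/7 = -8*13/14 = -52/7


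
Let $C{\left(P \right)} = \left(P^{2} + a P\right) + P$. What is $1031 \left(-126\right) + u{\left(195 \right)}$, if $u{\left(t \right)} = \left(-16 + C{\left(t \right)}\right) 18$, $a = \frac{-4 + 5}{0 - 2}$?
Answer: $556011$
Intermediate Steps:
$a = - \frac{1}{2}$ ($a = 1 \frac{1}{-2} = 1 \left(- \frac{1}{2}\right) = - \frac{1}{2} \approx -0.5$)
$C{\left(P \right)} = P^{2} + \frac{P}{2}$ ($C{\left(P \right)} = \left(P^{2} - \frac{P}{2}\right) + P = P^{2} + \frac{P}{2}$)
$u{\left(t \right)} = -288 + 18 t \left(\frac{1}{2} + t\right)$ ($u{\left(t \right)} = \left(-16 + t \left(\frac{1}{2} + t\right)\right) 18 = -288 + 18 t \left(\frac{1}{2} + t\right)$)
$1031 \left(-126\right) + u{\left(195 \right)} = 1031 \left(-126\right) - \left(288 - 1755 \left(1 + 2 \cdot 195\right)\right) = -129906 - \left(288 - 1755 \left(1 + 390\right)\right) = -129906 - \left(288 - 686205\right) = -129906 + \left(-288 + 686205\right) = -129906 + 685917 = 556011$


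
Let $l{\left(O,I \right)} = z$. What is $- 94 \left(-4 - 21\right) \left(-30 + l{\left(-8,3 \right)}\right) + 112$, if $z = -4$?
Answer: $-79788$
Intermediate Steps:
$l{\left(O,I \right)} = -4$
$- 94 \left(-4 - 21\right) \left(-30 + l{\left(-8,3 \right)}\right) + 112 = - 94 \left(-4 - 21\right) \left(-30 - 4\right) + 112 = - 94 \left(\left(-25\right) \left(-34\right)\right) + 112 = \left(-94\right) 850 + 112 = -79900 + 112 = -79788$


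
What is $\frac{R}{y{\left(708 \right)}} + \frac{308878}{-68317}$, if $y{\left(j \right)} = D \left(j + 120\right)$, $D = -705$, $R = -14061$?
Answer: $- \frac{59781279461}{13293121860} \approx -4.4972$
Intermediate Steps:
$y{\left(j \right)} = -84600 - 705 j$ ($y{\left(j \right)} = - 705 \left(j + 120\right) = - 705 \left(120 + j\right) = -84600 - 705 j$)
$\frac{R}{y{\left(708 \right)}} + \frac{308878}{-68317} = - \frac{14061}{-84600 - 499140} + \frac{308878}{-68317} = - \frac{14061}{-84600 - 499140} + 308878 \left(- \frac{1}{68317}\right) = - \frac{14061}{-583740} - \frac{308878}{68317} = \left(-14061\right) \left(- \frac{1}{583740}\right) - \frac{308878}{68317} = \frac{4687}{194580} - \frac{308878}{68317} = - \frac{59781279461}{13293121860}$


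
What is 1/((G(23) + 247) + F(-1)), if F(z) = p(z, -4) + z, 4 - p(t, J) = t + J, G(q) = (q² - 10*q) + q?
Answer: 1/577 ≈ 0.0017331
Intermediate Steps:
G(q) = q² - 9*q
p(t, J) = 4 - J - t (p(t, J) = 4 - (t + J) = 4 - (J + t) = 4 + (-J - t) = 4 - J - t)
F(z) = 8 (F(z) = (4 - 1*(-4) - z) + z = (4 + 4 - z) + z = (8 - z) + z = 8)
1/((G(23) + 247) + F(-1)) = 1/((23*(-9 + 23) + 247) + 8) = 1/((23*14 + 247) + 8) = 1/((322 + 247) + 8) = 1/(569 + 8) = 1/577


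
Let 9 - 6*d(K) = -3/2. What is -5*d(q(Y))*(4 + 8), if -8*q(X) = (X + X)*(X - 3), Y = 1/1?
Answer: -105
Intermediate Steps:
Y = 1
q(X) = -X*(-3 + X)/4 (q(X) = -(X + X)*(X - 3)/8 = -2*X*(-3 + X)/8 = -X*(-3 + X)/4)
d(K) = 7/4 (d(K) = 3/2 - (-1)/(2*2) = 3/2 - ⅙*(-3/2) = 3/2 + ¼ = 7/4)
-5*d(q(Y))*(4 + 8) = -35*(4 + 8)/4 = -35*12/4 = -5*21 = -105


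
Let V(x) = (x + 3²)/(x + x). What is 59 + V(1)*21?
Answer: 164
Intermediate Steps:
V(x) = (9 + x)/(2*x) (V(x) = (x + 9)/((2*x)) = (9 + x)*(1/(2*x)) = (9 + x)/(2*x))
59 + V(1)*21 = 59 + ((½)*(9 + 1)/1)*21 = 59 + ((½)*1*10)*21 = 59 + 5*21 = 59 + 105 = 164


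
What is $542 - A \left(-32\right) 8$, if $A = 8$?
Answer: $2590$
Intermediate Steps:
$542 - A \left(-32\right) 8 = 542 - 8 \left(-32\right) 8 = 542 - \left(-256\right) 8 = 542 - -2048 = 542 + 2048 = 2590$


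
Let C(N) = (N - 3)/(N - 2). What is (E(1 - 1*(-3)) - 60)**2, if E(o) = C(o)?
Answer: 14161/4 ≈ 3540.3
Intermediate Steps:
C(N) = (-3 + N)/(-2 + N)
E(o) = (-3 + o)/(-2 + o)
(E(1 - 1*(-3)) - 60)**2 = ((-3 + (1 - 1*(-3)))/(-2 + (1 - 1*(-3))) - 60)**2 = ((-3 + (1 + 3))/(-2 + (1 + 3)) - 60)**2 = ((-3 + 4)/(-2 + 4) - 60)**2 = (1/2 - 60)**2 = (-119/2)**2 = 14161/4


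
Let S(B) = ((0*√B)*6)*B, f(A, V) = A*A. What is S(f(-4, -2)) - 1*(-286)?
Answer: 286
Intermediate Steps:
f(A, V) = A²
S(B) = 0 (S(B) = (0*6)*B = 0*B = 0)
S(f(-4, -2)) - 1*(-286) = 0 - 1*(-286) = 0 + 286 = 286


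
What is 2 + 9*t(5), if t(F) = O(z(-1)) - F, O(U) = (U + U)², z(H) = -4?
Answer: 533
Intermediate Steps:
O(U) = 4*U² (O(U) = (2*U)² = 4*U²)
t(F) = 64 - F (t(F) = 4*(-4)² - F = 4*16 - F = 64 - F)
2 + 9*t(5) = 2 + 9*(64 - 1*5) = 2 + 9*(64 - 5) = 2 + 9*59 = 2 + 531 = 533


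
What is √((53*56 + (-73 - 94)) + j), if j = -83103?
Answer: I*√80302 ≈ 283.38*I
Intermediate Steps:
√((53*56 + (-73 - 94)) + j) = √((53*56 + (-73 - 94)) - 83103) = √((2968 - 167) - 83103) = √(2801 - 83103) = √(-80302) = I*√80302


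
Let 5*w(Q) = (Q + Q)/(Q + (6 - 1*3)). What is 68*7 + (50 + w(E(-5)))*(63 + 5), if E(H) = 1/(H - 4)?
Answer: 251872/65 ≈ 3875.0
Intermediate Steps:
E(H) = 1/(-4 + H)
w(Q) = 2*Q/(5*(3 + Q)) (w(Q) = ((Q + Q)/(Q + (6 - 1*3)))/5 = ((2*Q)/(Q + (6 - 3)))/5 = ((2*Q)/(Q + 3))/5 = ((2*Q)/(3 + Q))/5 = (2*Q/(3 + Q))/5 = 2*Q/(5*(3 + Q)))
68*7 + (50 + w(E(-5)))*(63 + 5) = 68*7 + (50 + 2/(5*(-4 - 5)*(3 + 1/(-4 - 5))))*(63 + 5) = 476 + (50 + (2/5)/(-9*(3 + 1/(-9))))*68 = 476 + (50 + (2/5)*(-1/9)/(3 - 1/9))*68 = 476 + (50 + (2/5)*(-1/9)/(26/9))*68 = 476 + (50 + (2/5)*(-1/9)*(9/26))*68 = 476 + (50 - 1/65)*68 = 476 + (3249/65)*68 = 476 + 220932/65 = 251872/65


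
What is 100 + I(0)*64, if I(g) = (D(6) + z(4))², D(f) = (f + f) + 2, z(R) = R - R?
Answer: 12644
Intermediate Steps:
z(R) = 0
D(f) = 2 + 2*f (D(f) = 2*f + 2 = 2 + 2*f)
I(g) = 196 (I(g) = ((2 + 2*6) + 0)² = ((2 + 12) + 0)² = (14 + 0)² = 14² = 196)
100 + I(0)*64 = 100 + 196*64 = 100 + 12544 = 12644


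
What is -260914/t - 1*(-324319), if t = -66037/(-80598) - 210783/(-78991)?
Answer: 5540395559446567/22205016901 ≈ 2.4951e+5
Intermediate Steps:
t = 22205016901/6366516618 (t = -66037*(-1/80598) - 210783*(-1/78991) = 66037/80598 + 210783/78991 = 22205016901/6366516618 ≈ 3.4878)
-260914/t - 1*(-324319) = -260914/22205016901/6366516618 - 1*(-324319) = -260914*6366516618/22205016901 + 324319 = -1661113316868852/22205016901 + 324319 = 5540395559446567/22205016901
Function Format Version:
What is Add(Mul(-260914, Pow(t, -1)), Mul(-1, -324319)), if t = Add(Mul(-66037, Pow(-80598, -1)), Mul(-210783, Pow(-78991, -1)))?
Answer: Rational(5540395559446567, 22205016901) ≈ 2.4951e+5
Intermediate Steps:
t = Rational(22205016901, 6366516618) (t = Add(Mul(-66037, Rational(-1, 80598)), Mul(-210783, Rational(-1, 78991))) = Add(Rational(66037, 80598), Rational(210783, 78991)) = Rational(22205016901, 6366516618) ≈ 3.4878)
Add(Mul(-260914, Pow(t, -1)), Mul(-1, -324319)) = Add(Mul(-260914, Pow(Rational(22205016901, 6366516618), -1)), Mul(-1, -324319)) = Add(Mul(-260914, Rational(6366516618, 22205016901)), 324319) = Add(Rational(-1661113316868852, 22205016901), 324319) = Rational(5540395559446567, 22205016901)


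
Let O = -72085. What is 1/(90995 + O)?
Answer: 1/18910 ≈ 5.2882e-5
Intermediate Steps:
1/(90995 + O) = 1/(90995 - 72085) = 1/18910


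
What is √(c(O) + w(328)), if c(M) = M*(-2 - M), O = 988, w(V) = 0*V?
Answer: 6*I*√27170 ≈ 989.0*I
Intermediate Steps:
w(V) = 0
√(c(O) + w(328)) = √(-1*988*(2 + 988) + 0) = √(-1*988*990 + 0) = √(-978120 + 0) = √(-978120) = 6*I*√27170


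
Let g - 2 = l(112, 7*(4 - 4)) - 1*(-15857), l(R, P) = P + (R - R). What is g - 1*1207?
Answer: 14652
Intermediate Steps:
l(R, P) = P (l(R, P) = P + 0 = P)
g = 15859 (g = 2 + (7*(4 - 4) - 1*(-15857)) = 2 + (7*0 + 15857) = 2 + (0 + 15857) = 2 + 15857 = 15859)
g - 1*1207 = 15859 - 1*1207 = 15859 - 1207 = 14652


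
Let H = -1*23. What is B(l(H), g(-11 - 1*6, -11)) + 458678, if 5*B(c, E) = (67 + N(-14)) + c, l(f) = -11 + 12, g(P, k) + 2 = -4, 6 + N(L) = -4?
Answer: 2293448/5 ≈ 4.5869e+5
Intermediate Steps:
H = -23
N(L) = -10 (N(L) = -6 - 4 = -10)
g(P, k) = -6 (g(P, k) = -2 - 4 = -6)
l(f) = 1
B(c, E) = 57/5 + c/5 (B(c, E) = ((67 - 10) + c)/5 = (57 + c)/5 = 57/5 + c/5)
B(l(H), g(-11 - 1*6, -11)) + 458678 = (57/5 + (1/5)*1) + 458678 = (57/5 + 1/5) + 458678 = 58/5 + 458678 = 2293448/5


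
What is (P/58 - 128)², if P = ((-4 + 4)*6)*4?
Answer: 16384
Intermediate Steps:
P = 0 (P = (0*6)*4 = 0*4 = 0)
(P/58 - 128)² = (0/58 - 128)² = (0*(1/58) - 128)² = (0 - 128)² = (-128)² = 16384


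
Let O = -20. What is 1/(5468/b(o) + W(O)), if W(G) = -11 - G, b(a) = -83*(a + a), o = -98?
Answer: 4067/37970 ≈ 0.10711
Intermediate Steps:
b(a) = -166*a
1/(5468/b(o) + W(O)) = 1/(5468/((-166*(-98))) + (-11 - 1*(-20))) = 1/(5468/16268 + (-11 + 20)) = 1/(5468*(1/16268) + 9) = 1/(1367/4067 + 9) = 1/(37970/4067) = 4067/37970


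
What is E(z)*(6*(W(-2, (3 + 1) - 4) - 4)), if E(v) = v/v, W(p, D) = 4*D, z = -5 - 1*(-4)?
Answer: -24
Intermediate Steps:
z = -1 (z = -5 + 4 = -1)
E(v) = 1
E(z)*(6*(W(-2, (3 + 1) - 4) - 4)) = 1*(6*(4*((3 + 1) - 4) - 4)) = 1*(6*(4*(4 - 4) - 4)) = 1*(6*(4*0 - 4)) = 1*(6*(0 - 4)) = 1*(6*(-4)) = 1*(-24) = -24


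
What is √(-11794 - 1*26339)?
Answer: 3*I*√4237 ≈ 195.28*I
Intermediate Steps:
√(-11794 - 1*26339) = √(-11794 - 26339) = √(-38133) = 3*I*√4237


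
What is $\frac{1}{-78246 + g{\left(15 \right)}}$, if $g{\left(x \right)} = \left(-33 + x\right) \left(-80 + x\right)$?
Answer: $- \frac{1}{77076} \approx -1.2974 \cdot 10^{-5}$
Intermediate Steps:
$g{\left(x \right)} = \left(-80 + x\right) \left(-33 + x\right)$
$\frac{1}{-78246 + g{\left(15 \right)}} = \frac{1}{-78246 + \left(2640 + 15^{2} - 1695\right)} = \frac{1}{-78246 + \left(2640 + 225 - 1695\right)} = \frac{1}{-78246 + 1170} = \frac{1}{-77076} = - \frac{1}{77076}$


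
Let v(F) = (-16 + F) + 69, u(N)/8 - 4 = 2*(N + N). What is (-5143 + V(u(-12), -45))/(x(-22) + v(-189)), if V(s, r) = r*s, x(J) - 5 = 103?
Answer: -10697/28 ≈ -382.04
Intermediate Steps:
x(J) = 108 (x(J) = 5 + 103 = 108)
u(N) = 32 + 32*N (u(N) = 32 + 8*(2*(N + N)) = 32 + 8*(2*(2*N)) = 32 + 8*(4*N) = 32 + 32*N)
v(F) = 53 + F
(-5143 + V(u(-12), -45))/(x(-22) + v(-189)) = (-5143 - 45*(32 + 32*(-12)))/(108 + (53 - 189)) = (-5143 - 45*(32 - 384))/(108 - 136) = (-5143 - 45*(-352))/(-28) = (-5143 + 15840)*(-1/28) = 10697*(-1/28) = -10697/28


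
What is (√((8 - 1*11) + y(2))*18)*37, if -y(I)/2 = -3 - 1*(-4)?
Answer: 666*I*√5 ≈ 1489.2*I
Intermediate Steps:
y(I) = -2 (y(I) = -2*(-3 - 1*(-4)) = -2*(-3 + 4) = -2*1 = -2)
(√((8 - 1*11) + y(2))*18)*37 = (√((8 - 1*11) - 2)*18)*37 = (√((8 - 11) - 2)*18)*37 = (√(-3 - 2)*18)*37 = (√(-5)*18)*37 = ((I*√5)*18)*37 = (18*I*√5)*37 = 666*I*√5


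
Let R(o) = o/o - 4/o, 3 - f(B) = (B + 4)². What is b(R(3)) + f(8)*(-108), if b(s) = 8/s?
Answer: 15204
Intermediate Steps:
f(B) = 3 - (4 + B)² (f(B) = 3 - (B + 4)² = 3 - (4 + B)²)
R(o) = 1 - 4/o
b(R(3)) + f(8)*(-108) = 8/(((-4 + 3)/3)) + (3 - (4 + 8)²)*(-108) = 8/(((⅓)*(-1))) + (3 - 1*12²)*(-108) = 8/(-⅓) + (3 - 1*144)*(-108) = 8*(-3) + (3 - 144)*(-108) = -24 - 141*(-108) = -24 + 15228 = 15204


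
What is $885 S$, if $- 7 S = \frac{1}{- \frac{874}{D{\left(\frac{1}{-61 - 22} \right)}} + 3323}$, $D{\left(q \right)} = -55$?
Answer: $- \frac{16225}{428491} \approx -0.037865$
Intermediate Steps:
$S = - \frac{55}{1285473}$ ($S = - \frac{1}{7 \left(- \frac{874}{-55} + 3323\right)} = - \frac{1}{7 \left(\left(-874\right) \left(- \frac{1}{55}\right) + 3323\right)} = - \frac{1}{7 \left(\frac{874}{55} + 3323\right)} = - \frac{1}{7 \cdot \frac{183639}{55}} = \left(- \frac{1}{7}\right) \frac{55}{183639} = - \frac{55}{1285473} \approx -4.2786 \cdot 10^{-5}$)
$885 S = 885 \left(- \frac{55}{1285473}\right) = - \frac{16225}{428491}$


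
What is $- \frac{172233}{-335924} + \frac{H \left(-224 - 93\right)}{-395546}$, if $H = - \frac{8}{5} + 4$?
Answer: $\frac{170954112993}{332183486260} \approx 0.51464$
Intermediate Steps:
$H = \frac{12}{5}$ ($H = \left(-8\right) \frac{1}{5} + 4 = - \frac{8}{5} + 4 = \frac{12}{5} \approx 2.4$)
$- \frac{172233}{-335924} + \frac{H \left(-224 - 93\right)}{-395546} = - \frac{172233}{-335924} + \frac{\frac{12}{5} \left(-224 - 93\right)}{-395546} = \left(-172233\right) \left(- \frac{1}{335924}\right) + \frac{12}{5} \left(-317\right) \left(- \frac{1}{395546}\right) = \frac{172233}{335924} - - \frac{1902}{988865} = \frac{172233}{335924} + \frac{1902}{988865} = \frac{170954112993}{332183486260}$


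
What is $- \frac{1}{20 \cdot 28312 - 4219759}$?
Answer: $\frac{1}{3653519} \approx 2.7371 \cdot 10^{-7}$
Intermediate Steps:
$- \frac{1}{20 \cdot 28312 - 4219759} = - \frac{1}{566240 - 4219759} = - \frac{1}{-3653519} = \left(-1\right) \left(- \frac{1}{3653519}\right) = \frac{1}{3653519}$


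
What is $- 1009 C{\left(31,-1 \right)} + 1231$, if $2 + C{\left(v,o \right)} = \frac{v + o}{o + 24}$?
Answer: $\frac{44457}{23} \approx 1932.9$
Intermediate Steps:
$C{\left(v,o \right)} = -2 + \frac{o + v}{24 + o}$ ($C{\left(v,o \right)} = -2 + \frac{v + o}{o + 24} = -2 + \frac{o + v}{24 + o}$)
$- 1009 C{\left(31,-1 \right)} + 1231 = - 1009 \frac{-48 + 31 - -1}{24 - 1} + 1231 = - 1009 \frac{-48 + 31 + 1}{23} + 1231 = - 1009 \cdot \frac{1}{23} \left(-16\right) + 1231 = \left(-1009\right) \left(- \frac{16}{23}\right) + 1231 = \frac{16144}{23} + 1231 = \frac{44457}{23}$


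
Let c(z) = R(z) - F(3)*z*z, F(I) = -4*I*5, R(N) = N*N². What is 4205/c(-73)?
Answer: -4205/69277 ≈ -0.060698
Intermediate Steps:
R(N) = N³
F(I) = -20*I
c(z) = z³ + 60*z² (c(z) = z³ - (-20*3)*z*z = z³ - (-60*z)*z = z³ - (-60)*z² = z³ + 60*z²)
4205/c(-73) = 4205/(((-73)²*(60 - 73))) = 4205/((5329*(-13))) = 4205/(-69277) = 4205*(-1/69277) = -4205/69277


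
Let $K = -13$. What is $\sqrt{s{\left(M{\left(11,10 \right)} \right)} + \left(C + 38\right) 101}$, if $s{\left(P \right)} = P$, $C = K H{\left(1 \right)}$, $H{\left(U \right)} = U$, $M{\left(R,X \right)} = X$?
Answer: $13 \sqrt{15} \approx 50.349$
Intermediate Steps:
$C = -13$ ($C = \left(-13\right) 1 = -13$)
$\sqrt{s{\left(M{\left(11,10 \right)} \right)} + \left(C + 38\right) 101} = \sqrt{10 + \left(-13 + 38\right) 101} = \sqrt{10 + 25 \cdot 101} = \sqrt{10 + 2525} = \sqrt{2535} = 13 \sqrt{15}$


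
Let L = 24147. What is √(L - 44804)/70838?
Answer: I*√20657/70838 ≈ 0.0020289*I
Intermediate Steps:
√(L - 44804)/70838 = √(24147 - 44804)/70838 = √(-20657)*(1/70838) = (I*√20657)*(1/70838) = I*√20657/70838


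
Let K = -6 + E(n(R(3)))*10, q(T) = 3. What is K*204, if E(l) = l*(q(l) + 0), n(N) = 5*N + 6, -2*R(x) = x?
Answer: -10404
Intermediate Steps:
R(x) = -x/2
n(N) = 6 + 5*N
E(l) = 3*l (E(l) = l*(3 + 0) = l*3 = 3*l)
K = -51 (K = -6 + (3*(6 + 5*(-½*3)))*10 = -6 + (3*(6 + 5*(-3/2)))*10 = -6 + (3*(6 - 15/2))*10 = -6 + (3*(-3/2))*10 = -6 - 9/2*10 = -6 - 45 = -51)
K*204 = -51*204 = -10404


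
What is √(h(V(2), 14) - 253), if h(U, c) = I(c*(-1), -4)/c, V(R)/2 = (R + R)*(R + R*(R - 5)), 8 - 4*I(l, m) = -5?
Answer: I*√198170/28 ≈ 15.899*I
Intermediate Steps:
I(l, m) = 13/4 (I(l, m) = 2 - ¼*(-5) = 2 + 5/4 = 13/4)
V(R) = 4*R*(R + R*(-5 + R)) (V(R) = 2*((R + R)*(R + R*(R - 5))) = 2*((2*R)*(R + R*(-5 + R))) = 2*(2*R*(R + R*(-5 + R))) = 4*R*(R + R*(-5 + R)))
h(U, c) = 13/(4*c)
√(h(V(2), 14) - 253) = √((13/4)/14 - 253) = √((13/4)*(1/14) - 253) = √(13/56 - 253) = √(-14155/56) = I*√198170/28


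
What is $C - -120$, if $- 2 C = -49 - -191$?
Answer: $49$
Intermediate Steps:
$C = -71$ ($C = - \frac{-49 - -191}{2} = - \frac{-49 + 191}{2} = \left(- \frac{1}{2}\right) 142 = -71$)
$C - -120 = -71 - -120 = -71 + \left(-2 + 122\right) = -71 + 120 = 49$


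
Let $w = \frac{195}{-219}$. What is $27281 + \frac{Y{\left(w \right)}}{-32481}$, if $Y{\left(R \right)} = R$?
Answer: $\frac{64686333818}{2371113} \approx 27281.0$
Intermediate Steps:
$w = - \frac{65}{73}$ ($w = 195 \left(- \frac{1}{219}\right) = - \frac{65}{73} \approx -0.89041$)
$27281 + \frac{Y{\left(w \right)}}{-32481} = 27281 - \frac{65}{73 \left(-32481\right)} = 27281 - - \frac{65}{2371113} = 27281 + \frac{65}{2371113} = \frac{64686333818}{2371113}$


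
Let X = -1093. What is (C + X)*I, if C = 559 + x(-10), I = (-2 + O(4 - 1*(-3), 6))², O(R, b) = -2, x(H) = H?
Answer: -8704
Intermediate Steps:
I = 16 (I = (-2 - 2)² = (-4)² = 16)
C = 549 (C = 559 - 10 = 549)
(C + X)*I = (549 - 1093)*16 = -544*16 = -8704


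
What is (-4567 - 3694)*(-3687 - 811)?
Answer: 37157978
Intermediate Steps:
(-4567 - 3694)*(-3687 - 811) = -8261*(-4498) = 37157978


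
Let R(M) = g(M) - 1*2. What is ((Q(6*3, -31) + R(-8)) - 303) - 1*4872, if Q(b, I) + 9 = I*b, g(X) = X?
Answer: -5752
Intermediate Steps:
R(M) = -2 + M (R(M) = M - 1*2 = M - 2 = -2 + M)
Q(b, I) = -9 + I*b
((Q(6*3, -31) + R(-8)) - 303) - 1*4872 = (((-9 - 186*3) + (-2 - 8)) - 303) - 1*4872 = (((-9 - 31*18) - 10) - 303) - 4872 = (((-9 - 558) - 10) - 303) - 4872 = ((-567 - 10) - 303) - 4872 = (-577 - 303) - 4872 = -880 - 4872 = -5752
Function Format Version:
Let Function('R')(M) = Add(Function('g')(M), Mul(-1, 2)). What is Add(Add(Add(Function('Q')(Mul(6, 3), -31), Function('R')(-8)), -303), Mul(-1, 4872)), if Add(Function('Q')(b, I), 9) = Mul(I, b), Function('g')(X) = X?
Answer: -5752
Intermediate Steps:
Function('R')(M) = Add(-2, M) (Function('R')(M) = Add(M, Mul(-1, 2)) = Add(M, -2) = Add(-2, M))
Function('Q')(b, I) = Add(-9, Mul(I, b))
Add(Add(Add(Function('Q')(Mul(6, 3), -31), Function('R')(-8)), -303), Mul(-1, 4872)) = Add(Add(Add(Add(-9, Mul(-31, Mul(6, 3))), Add(-2, -8)), -303), Mul(-1, 4872)) = Add(Add(Add(Add(-9, Mul(-31, 18)), -10), -303), -4872) = Add(Add(Add(Add(-9, -558), -10), -303), -4872) = Add(Add(Add(-567, -10), -303), -4872) = Add(Add(-577, -303), -4872) = Add(-880, -4872) = -5752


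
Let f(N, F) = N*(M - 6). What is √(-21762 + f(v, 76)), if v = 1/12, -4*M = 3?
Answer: 3*I*√38689/4 ≈ 147.52*I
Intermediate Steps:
M = -¾ (M = -¼*3 = -¾ ≈ -0.75000)
v = 1/12 ≈ 0.083333
f(N, F) = -27*N/4 (f(N, F) = N*(-¾ - 6) = N*(-27/4) = -27*N/4)
√(-21762 + f(v, 76)) = √(-21762 - 27/4*1/12) = √(-21762 - 9/16) = √(-348201/16) = 3*I*√38689/4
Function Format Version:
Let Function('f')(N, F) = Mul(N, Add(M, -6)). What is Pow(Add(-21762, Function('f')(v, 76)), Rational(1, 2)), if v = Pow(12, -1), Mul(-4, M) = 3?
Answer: Mul(Rational(3, 4), I, Pow(38689, Rational(1, 2))) ≈ Mul(147.52, I)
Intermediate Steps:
M = Rational(-3, 4) (M = Mul(Rational(-1, 4), 3) = Rational(-3, 4) ≈ -0.75000)
v = Rational(1, 12) ≈ 0.083333
Function('f')(N, F) = Mul(Rational(-27, 4), N) (Function('f')(N, F) = Mul(N, Add(Rational(-3, 4), -6)) = Mul(N, Rational(-27, 4)) = Mul(Rational(-27, 4), N))
Pow(Add(-21762, Function('f')(v, 76)), Rational(1, 2)) = Pow(Add(-21762, Mul(Rational(-27, 4), Rational(1, 12))), Rational(1, 2)) = Pow(Add(-21762, Rational(-9, 16)), Rational(1, 2)) = Pow(Rational(-348201, 16), Rational(1, 2)) = Mul(Rational(3, 4), I, Pow(38689, Rational(1, 2)))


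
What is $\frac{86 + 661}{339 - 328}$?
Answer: $\frac{747}{11} \approx 67.909$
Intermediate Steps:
$\frac{86 + 661}{339 - 328} = \frac{1}{11} \cdot 747 = \frac{747}{11}$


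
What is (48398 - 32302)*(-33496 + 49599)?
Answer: 259193888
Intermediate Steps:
(48398 - 32302)*(-33496 + 49599) = 16096*16103 = 259193888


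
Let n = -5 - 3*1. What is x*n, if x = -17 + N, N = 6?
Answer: 88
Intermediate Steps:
x = -11 (x = -17 + 6 = -11)
n = -8 (n = -5 - 3 = -8)
x*n = -11*(-8) = 88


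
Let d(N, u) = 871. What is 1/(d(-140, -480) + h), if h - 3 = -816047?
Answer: -1/815173 ≈ -1.2267e-6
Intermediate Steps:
h = -816044 (h = 3 - 816047 = -816044)
1/(d(-140, -480) + h) = 1/(871 - 816044) = 1/(-815173) = -1/815173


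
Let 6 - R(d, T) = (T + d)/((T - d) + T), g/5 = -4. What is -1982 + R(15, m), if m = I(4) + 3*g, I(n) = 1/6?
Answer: -1596877/808 ≈ -1976.3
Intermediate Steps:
I(n) = 1/6
g = -20 (g = 5*(-4) = -20)
m = -359/6 (m = 1/6 + 3*(-20) = 1/6 - 60 = -359/6 ≈ -59.833)
R(d, T) = 6 - (T + d)/(-d + 2*T) (R(d, T) = 6 - (T + d)/((T - d) + T) = 6 - (T + d)/(-d + 2*T))
-1982 + R(15, m) = -1982 + (-7*15 + 11*(-359/6))/(-1*15 + 2*(-359/6)) = -1982 + (-105 - 3949/6)/(-15 - 359/3) = -1982 - 4579/6/(-404/3) = -1982 - 3/404*(-4579/6) = -1982 + 4579/808 = -1596877/808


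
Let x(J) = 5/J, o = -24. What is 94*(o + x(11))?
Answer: -24346/11 ≈ -2213.3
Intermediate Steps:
94*(o + x(11)) = 94*(-24 + 5/11) = 94*(-259/11) = -24346/11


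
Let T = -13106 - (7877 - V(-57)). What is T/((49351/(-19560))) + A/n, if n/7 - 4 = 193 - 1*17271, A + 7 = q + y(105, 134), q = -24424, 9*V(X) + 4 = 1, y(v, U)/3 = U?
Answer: 49055436667179/5898332818 ≈ 8316.8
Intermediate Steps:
y(v, U) = 3*U
V(X) = -⅓ (V(X) = -4/9 + (⅑)*1 = -4/9 + ⅑ = -⅓)
T = -62950/3 (T = -13106 - (7877 - 1*(-⅓)) = -13106 - (7877 + ⅓) = -13106 - 1*23632/3 = -13106 - 23632/3 = -62950/3 ≈ -20983.)
A = -24029 (A = -7 + (-24424 + 3*134) = -7 + (-24424 + 402) = -7 - 24022 = -24029)
n = -119518 (n = 28 + 7*(193 - 1*17271) = 28 + 7*(193 - 17271) = 28 + 7*(-17078) = 28 - 119546 = -119518)
T/((49351/(-19560))) + A/n = -62950/(3*(49351/(-19560))) - 24029/(-119518) = -62950/(3*(49351*(-1/19560))) - 24029*(-1/119518) = -62950/(3*(-49351/19560)) + 24029/119518 = -62950/3*(-19560/49351) + 24029/119518 = 410434000/49351 + 24029/119518 = 49055436667179/5898332818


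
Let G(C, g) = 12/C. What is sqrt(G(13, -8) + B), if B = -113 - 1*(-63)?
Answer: I*sqrt(8294)/13 ≈ 7.0055*I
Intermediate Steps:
B = -50 (B = -113 + 63 = -50)
sqrt(G(13, -8) + B) = sqrt(12/13 - 50) = sqrt(-638/13) = I*sqrt(8294)/13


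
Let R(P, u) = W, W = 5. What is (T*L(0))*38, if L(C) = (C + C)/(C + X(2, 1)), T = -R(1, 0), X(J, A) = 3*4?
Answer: 0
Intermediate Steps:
R(P, u) = 5
X(J, A) = 12
T = -5 (T = -1*5 = -5)
L(C) = 2*C/(12 + C) (L(C) = (C + C)/(C + 12) = (2*C)/(12 + C) = 2*C/(12 + C))
(T*L(0))*38 = -10*0/(12 + 0)*38 = -10*0/12*38 = -5*0*38 = 0*38 = 0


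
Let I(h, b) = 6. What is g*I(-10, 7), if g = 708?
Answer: 4248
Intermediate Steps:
g*I(-10, 7) = 708*6 = 4248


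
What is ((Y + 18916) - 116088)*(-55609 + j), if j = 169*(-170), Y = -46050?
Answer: 12079200258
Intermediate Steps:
j = -28730
((Y + 18916) - 116088)*(-55609 + j) = ((-46050 + 18916) - 116088)*(-55609 - 28730) = (-27134 - 116088)*(-84339) = -143222*(-84339) = 12079200258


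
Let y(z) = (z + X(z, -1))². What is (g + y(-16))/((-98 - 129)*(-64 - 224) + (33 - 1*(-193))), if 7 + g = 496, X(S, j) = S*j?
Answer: 489/65602 ≈ 0.0074540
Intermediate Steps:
g = 489 (g = -7 + 496 = 489)
y(z) = 0 (y(z) = (z + z*(-1))² = (z - z)² = 0² = 0)
(g + y(-16))/((-98 - 129)*(-64 - 224) + (33 - 1*(-193))) = (489 + 0)/((-98 - 129)*(-64 - 224) + (33 - 1*(-193))) = 489/(-227*(-288) + (33 + 193)) = 489/(65376 + 226) = 489/65602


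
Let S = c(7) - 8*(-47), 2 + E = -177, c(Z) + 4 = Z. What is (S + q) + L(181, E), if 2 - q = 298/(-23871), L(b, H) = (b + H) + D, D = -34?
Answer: 8331277/23871 ≈ 349.01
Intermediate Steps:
c(Z) = -4 + Z
E = -179 (E = -2 - 177 = -179)
L(b, H) = -34 + H + b (L(b, H) = (b + H) - 34 = (H + b) - 34 = -34 + H + b)
S = 379 (S = (-4 + 7) - 8*(-47) = 3 + 376 = 379)
q = 48040/23871 (q = 2 - 298/(-23871) = 2 - 298*(-1)/23871 = 2 - 1*(-298/23871) = 2 + 298/23871 = 48040/23871 ≈ 2.0125)
(S + q) + L(181, E) = (379 + 48040/23871) + (-34 - 179 + 181) = 9095149/23871 - 32 = 8331277/23871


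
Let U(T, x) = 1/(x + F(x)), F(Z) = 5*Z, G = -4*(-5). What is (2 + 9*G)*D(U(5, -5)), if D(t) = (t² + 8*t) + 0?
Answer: -21749/450 ≈ -48.331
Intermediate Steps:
G = 20
U(T, x) = 1/(6*x) (U(T, x) = 1/(x + 5*x) = 1/(6*x))
D(t) = t² + 8*t
(2 + 9*G)*D(U(5, -5)) = (2 + 9*20)*(((⅙)/(-5))*(8 + (⅙)/(-5))) = (2 + 180)*(((⅙)*(-⅕))*(8 + (⅙)*(-⅕))) = 182*(-(8 - 1/30)/30) = 182*(-1/30*239/30) = 182*(-239/900) = -21749/450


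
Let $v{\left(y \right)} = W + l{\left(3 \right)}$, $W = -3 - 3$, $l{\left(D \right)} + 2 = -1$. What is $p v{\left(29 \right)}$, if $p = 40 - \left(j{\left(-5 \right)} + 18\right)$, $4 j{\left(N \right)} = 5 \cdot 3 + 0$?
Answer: $- \frac{657}{4} \approx -164.25$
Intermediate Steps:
$l{\left(D \right)} = -3$ ($l{\left(D \right)} = -2 - 1 = -3$)
$j{\left(N \right)} = \frac{15}{4}$ ($j{\left(N \right)} = \frac{5 \cdot 3 + 0}{4} = \frac{15 + 0}{4} = \frac{1}{4} \cdot 15 = \frac{15}{4}$)
$W = -6$ ($W = -3 - 3 = -6$)
$p = \frac{73}{4}$ ($p = 40 - \left(\frac{15}{4} + 18\right) = 40 - \frac{87}{4} = \frac{73}{4} \approx 18.25$)
$v{\left(y \right)} = -9$ ($v{\left(y \right)} = -6 - 3 = -9$)
$p v{\left(29 \right)} = \frac{73}{4} \left(-9\right) = - \frac{657}{4}$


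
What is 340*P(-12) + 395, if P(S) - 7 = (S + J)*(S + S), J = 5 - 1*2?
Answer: 76215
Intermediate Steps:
J = 3 (J = 5 - 2 = 3)
P(S) = 7 + 2*S*(3 + S) (P(S) = 7 + (S + 3)*(S + S) = 7 + (3 + S)*(2*S) = 7 + 2*S*(3 + S))
340*P(-12) + 395 = 340*(7 + 2*(-12)**2 + 6*(-12)) + 395 = 340*(7 + 2*144 - 72) + 395 = 340*(7 + 288 - 72) + 395 = 340*223 + 395 = 75820 + 395 = 76215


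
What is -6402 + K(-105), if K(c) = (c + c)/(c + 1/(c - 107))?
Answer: -142470402/22261 ≈ -6400.0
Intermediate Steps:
K(c) = 2*c/(c + 1/(-107 + c)) (K(c) = (2*c)/(c + 1/(-107 + c)) = 2*c/(c + 1/(-107 + c)))
-6402 + K(-105) = -6402 + 2*(-105)*(-107 - 105)/(1 + (-105)² - 107*(-105)) = -6402 + 2*(-105)*(-212)/(1 + 11025 + 11235) = -6402 + 2*(-105)*(-212)/22261 = -6402 + 2*(-105)*(1/22261)*(-212) = -6402 + 44520/22261 = -142470402/22261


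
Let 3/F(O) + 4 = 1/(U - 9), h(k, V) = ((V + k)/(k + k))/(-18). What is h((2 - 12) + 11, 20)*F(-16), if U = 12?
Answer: 21/44 ≈ 0.47727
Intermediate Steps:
h(k, V) = -(V + k)/(36*k) (h(k, V) = ((V + k)/((2*k)))*(-1/18) = ((V + k)*(1/(2*k)))*(-1/18) = ((V + k)/(2*k))*(-1/18) = -(V + k)/(36*k))
F(O) = -9/11 (F(O) = 3/(-4 + 1/(12 - 9)) = 3/(-4 + 1/3) = 3/(-4 + ⅓) = 3/(-11/3) = 3*(-3/11) = -9/11)
h((2 - 12) + 11, 20)*F(-16) = ((-1*20 - ((2 - 12) + 11))/(36*((2 - 12) + 11)))*(-9/11) = ((-20 - (-10 + 11))/(36*(-10 + 11)))*(-9/11) = ((1/36)*(-20 - 1*1)/1)*(-9/11) = ((1/36)*1*(-20 - 1))*(-9/11) = ((1/36)*1*(-21))*(-9/11) = -7/12*(-9/11) = 21/44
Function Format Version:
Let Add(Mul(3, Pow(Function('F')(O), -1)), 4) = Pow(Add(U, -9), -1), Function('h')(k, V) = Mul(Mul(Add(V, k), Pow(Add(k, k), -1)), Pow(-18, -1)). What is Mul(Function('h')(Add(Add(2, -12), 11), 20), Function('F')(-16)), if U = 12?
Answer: Rational(21, 44) ≈ 0.47727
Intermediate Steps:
Function('h')(k, V) = Mul(Rational(-1, 36), Pow(k, -1), Add(V, k)) (Function('h')(k, V) = Mul(Mul(Add(V, k), Pow(Mul(2, k), -1)), Rational(-1, 18)) = Mul(Mul(Add(V, k), Mul(Rational(1, 2), Pow(k, -1))), Rational(-1, 18)) = Mul(Mul(Rational(1, 2), Pow(k, -1), Add(V, k)), Rational(-1, 18)) = Mul(Rational(-1, 36), Pow(k, -1), Add(V, k)))
Function('F')(O) = Rational(-9, 11) (Function('F')(O) = Mul(3, Pow(Add(-4, Pow(Add(12, -9), -1)), -1)) = Mul(3, Pow(Add(-4, Pow(3, -1)), -1)) = Mul(3, Pow(Add(-4, Rational(1, 3)), -1)) = Mul(3, Pow(Rational(-11, 3), -1)) = Mul(3, Rational(-3, 11)) = Rational(-9, 11))
Mul(Function('h')(Add(Add(2, -12), 11), 20), Function('F')(-16)) = Mul(Mul(Rational(1, 36), Pow(Add(Add(2, -12), 11), -1), Add(Mul(-1, 20), Mul(-1, Add(Add(2, -12), 11)))), Rational(-9, 11)) = Mul(Mul(Rational(1, 36), Pow(Add(-10, 11), -1), Add(-20, Mul(-1, Add(-10, 11)))), Rational(-9, 11)) = Mul(Mul(Rational(1, 36), Pow(1, -1), Add(-20, Mul(-1, 1))), Rational(-9, 11)) = Mul(Mul(Rational(1, 36), 1, Add(-20, -1)), Rational(-9, 11)) = Mul(Mul(Rational(1, 36), 1, -21), Rational(-9, 11)) = Mul(Rational(-7, 12), Rational(-9, 11)) = Rational(21, 44)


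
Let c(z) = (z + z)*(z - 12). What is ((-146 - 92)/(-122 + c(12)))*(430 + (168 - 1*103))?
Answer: 58905/61 ≈ 965.66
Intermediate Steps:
c(z) = 2*z*(-12 + z) (c(z) = (2*z)*(-12 + z) = 2*z*(-12 + z))
((-146 - 92)/(-122 + c(12)))*(430 + (168 - 1*103)) = ((-146 - 92)/(-122 + 2*12*(-12 + 12)))*(430 + (168 - 1*103)) = (-238/(-122 + 2*12*0))*(430 + (168 - 103)) = (-238/(-122 + 0))*(430 + 65) = -238/(-122)*495 = -238*(-1/122)*495 = (119/61)*495 = 58905/61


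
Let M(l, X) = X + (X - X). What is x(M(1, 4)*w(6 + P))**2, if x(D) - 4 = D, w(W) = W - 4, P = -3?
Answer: 0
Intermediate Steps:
M(l, X) = X (M(l, X) = X + 0 = X)
w(W) = -4 + W
x(D) = 4 + D
x(M(1, 4)*w(6 + P))**2 = (4 + 4*(-4 + (6 - 3)))**2 = (4 + 4*(-4 + 3))**2 = (4 + 4*(-1))**2 = (4 - 4)**2 = 0**2 = 0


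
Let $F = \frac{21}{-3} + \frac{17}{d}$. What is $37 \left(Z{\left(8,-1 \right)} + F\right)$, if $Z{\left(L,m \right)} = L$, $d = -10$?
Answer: $- \frac{259}{10} \approx -25.9$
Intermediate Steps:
$F = - \frac{87}{10}$ ($F = \frac{21}{-3} + \frac{17}{-10} = 21 \left(- \frac{1}{3}\right) + 17 \left(- \frac{1}{10}\right) = -7 - \frac{17}{10} = - \frac{87}{10} \approx -8.7$)
$37 \left(Z{\left(8,-1 \right)} + F\right) = 37 \left(8 - \frac{87}{10}\right) = 37 \left(- \frac{7}{10}\right) = - \frac{259}{10}$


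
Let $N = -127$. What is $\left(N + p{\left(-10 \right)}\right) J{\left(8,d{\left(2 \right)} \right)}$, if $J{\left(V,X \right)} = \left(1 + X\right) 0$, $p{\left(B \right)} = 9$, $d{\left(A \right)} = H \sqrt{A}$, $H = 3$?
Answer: $0$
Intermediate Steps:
$d{\left(A \right)} = 3 \sqrt{A}$
$J{\left(V,X \right)} = 0$
$\left(N + p{\left(-10 \right)}\right) J{\left(8,d{\left(2 \right)} \right)} = \left(-127 + 9\right) 0 = \left(-118\right) 0 = 0$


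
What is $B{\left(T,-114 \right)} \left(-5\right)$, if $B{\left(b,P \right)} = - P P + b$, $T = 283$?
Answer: $63565$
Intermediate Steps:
$B{\left(b,P \right)} = b - P^{2}$ ($B{\left(b,P \right)} = - P^{2} + b = b - P^{2}$)
$B{\left(T,-114 \right)} \left(-5\right) = \left(283 - \left(-114\right)^{2}\right) \left(-5\right) = \left(283 - 12996\right) \left(-5\right) = \left(-12713\right) \left(-5\right) = 63565$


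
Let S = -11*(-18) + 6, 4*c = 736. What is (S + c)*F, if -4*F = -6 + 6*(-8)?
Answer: 5238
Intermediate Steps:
c = 184 (c = (1/4)*736 = 184)
F = 27/2 (F = -(-6 + 6*(-8))/4 = -(-6 - 48)/4 = -1/4*(-54) = 27/2 ≈ 13.500)
S = 204 (S = 198 + 6 = 204)
(S + c)*F = (204 + 184)*(27/2) = 388*(27/2) = 5238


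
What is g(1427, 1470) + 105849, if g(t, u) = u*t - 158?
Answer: 2203381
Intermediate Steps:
g(t, u) = -158 + t*u (g(t, u) = t*u - 158 = -158 + t*u)
g(1427, 1470) + 105849 = (-158 + 1427*1470) + 105849 = (-158 + 2097690) + 105849 = 2097532 + 105849 = 2203381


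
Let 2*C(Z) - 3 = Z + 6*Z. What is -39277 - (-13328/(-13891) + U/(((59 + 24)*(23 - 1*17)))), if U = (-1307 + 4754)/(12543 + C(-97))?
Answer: -1105422517774809/28143582730 ≈ -39278.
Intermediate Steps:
C(Z) = 3/2 + 7*Z/2 (C(Z) = 3/2 + (Z + 6*Z)/2 = 3/2 + (7*Z)/2 = 3/2 + 7*Z/2)
U = 3447/12205 (U = (-1307 + 4754)/(12543 + (3/2 + (7/2)*(-97))) = 3447/(12543 + (3/2 - 679/2)) = 3447/(12543 - 338) = 3447/12205 ≈ 0.28243)
-39277 - (-13328/(-13891) + U/(((59 + 24)*(23 - 1*17)))) = -39277 - (-13328/(-13891) + 3447/(12205*(((59 + 24)*(23 - 1*17))))) = -39277 - (-13328*(-1/13891) + 3447/(12205*((83*(23 - 17))))) = -39277 - (13328/13891 + 3447/(12205*((83*6)))) = -39277 - (13328/13891 + (3447/12205)/498) = -39277 - (13328/13891 + (3447/12205)*(1/498)) = -39277 - (13328/13891 + 1149/2026030) = -39277 - 1*27018888599/28143582730 = -39277 - 27018888599/28143582730 = -1105422517774809/28143582730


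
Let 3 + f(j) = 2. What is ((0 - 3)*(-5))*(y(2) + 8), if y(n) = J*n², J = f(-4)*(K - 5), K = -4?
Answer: 660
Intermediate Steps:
f(j) = -1 (f(j) = -3 + 2 = -1)
J = 9 (J = -(-4 - 5) = -1*(-9) = 9)
y(n) = 9*n²
((0 - 3)*(-5))*(y(2) + 8) = ((0 - 3)*(-5))*(9*2² + 8) = (-3*(-5))*(9*4 + 8) = 15*(36 + 8) = 15*44 = 660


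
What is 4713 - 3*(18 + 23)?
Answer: 4590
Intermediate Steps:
4713 - 3*(18 + 23) = 4713 - 3*41 = 4713 - 123 = 4590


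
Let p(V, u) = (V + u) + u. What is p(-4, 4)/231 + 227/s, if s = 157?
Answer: 53065/36267 ≈ 1.4632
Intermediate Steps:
p(V, u) = V + 2*u
p(-4, 4)/231 + 227/s = (-4 + 2*4)/231 + 227/157 = (-4 + 8)*(1/231) + 227*(1/157) = 4*(1/231) + 227/157 = 4/231 + 227/157 = 53065/36267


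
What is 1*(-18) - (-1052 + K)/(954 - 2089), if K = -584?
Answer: -22066/1135 ≈ -19.441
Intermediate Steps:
1*(-18) - (-1052 + K)/(954 - 2089) = 1*(-18) - (-1052 - 584)/(954 - 2089) = -18 - (-1636)/(-1135) = -18 - (-1636)*(-1)/1135 = -18 - 1*1636/1135 = -18 - 1636/1135 = -22066/1135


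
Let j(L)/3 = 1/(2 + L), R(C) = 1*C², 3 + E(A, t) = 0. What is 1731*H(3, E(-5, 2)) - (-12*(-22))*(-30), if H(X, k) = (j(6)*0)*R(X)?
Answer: 7920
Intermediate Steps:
E(A, t) = -3 (E(A, t) = -3 + 0 = -3)
R(C) = C²
j(L) = 3/(2 + L)
H(X, k) = 0 (H(X, k) = ((3/(2 + 6))*0)*X² = ((3/8)*0)*X² = 0*X² = 0)
1731*H(3, E(-5, 2)) - (-12*(-22))*(-30) = 1731*0 - (-12*(-22))*(-30) = 0 - 264*(-30) = 0 - 1*(-7920) = 0 + 7920 = 7920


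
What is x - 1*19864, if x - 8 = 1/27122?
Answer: -538534431/27122 ≈ -19856.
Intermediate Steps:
x = 216977/27122 (x = 8 + 1/27122 = 216977/27122 ≈ 8.0000)
x - 1*19864 = 216977/27122 - 1*19864 = 216977/27122 - 19864 = -538534431/27122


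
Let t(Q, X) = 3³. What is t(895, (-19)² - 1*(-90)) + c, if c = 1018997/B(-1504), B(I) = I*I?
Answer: 62093429/2262016 ≈ 27.450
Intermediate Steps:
B(I) = I²
c = 1018997/2262016 (c = 1018997/((-1504)²) = 1018997/2262016 ≈ 0.45048)
t(Q, X) = 27
t(895, (-19)² - 1*(-90)) + c = 27 + 1018997/2262016 = 62093429/2262016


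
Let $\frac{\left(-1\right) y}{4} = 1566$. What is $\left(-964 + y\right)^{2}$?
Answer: $52243984$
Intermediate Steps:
$y = -6264$ ($y = \left(-4\right) 1566 = -6264$)
$\left(-964 + y\right)^{2} = \left(-964 - 6264\right)^{2} = \left(-7228\right)^{2} = 52243984$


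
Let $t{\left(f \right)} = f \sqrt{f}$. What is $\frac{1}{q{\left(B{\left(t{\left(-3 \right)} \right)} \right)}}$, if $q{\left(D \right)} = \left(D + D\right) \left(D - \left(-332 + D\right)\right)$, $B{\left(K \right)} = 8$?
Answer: $\frac{1}{5312} \approx 0.00018825$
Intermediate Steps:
$t{\left(f \right)} = f^{\frac{3}{2}}$
$q{\left(D \right)} = 664 D$ ($q{\left(D \right)} = 2 D 332 = 664 D$)
$\frac{1}{q{\left(B{\left(t{\left(-3 \right)} \right)} \right)}} = \frac{1}{664 \cdot 8} = \frac{1}{5312}$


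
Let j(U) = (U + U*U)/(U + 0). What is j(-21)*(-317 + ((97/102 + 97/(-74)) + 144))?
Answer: 6542600/1887 ≈ 3467.2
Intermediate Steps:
j(U) = (U + U²)/U
j(-21)*(-317 + ((97/102 + 97/(-74)) + 144)) = (1 - 21)*(-317 + ((97/102 + 97/(-74)) + 144)) = -20*(-317 + ((97*(1/102) + 97*(-1/74)) + 144)) = -20*(-317 + ((97/102 - 97/74) + 144)) = -20*(-317 + (-679/1887 + 144)) = -20*(-317 + 271049/1887) = -20*(-327130/1887) = 6542600/1887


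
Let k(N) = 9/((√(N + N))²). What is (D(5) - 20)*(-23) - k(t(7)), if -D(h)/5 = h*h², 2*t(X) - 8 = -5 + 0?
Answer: 14832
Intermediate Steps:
t(X) = 3/2 (t(X) = 4 + (-5 + 0)/2 = 4 + (½)*(-5) = 4 - 5/2 = 3/2)
D(h) = -5*h³ (D(h) = -5*h*h² = -5*h³)
k(N) = 9/(2*N) (k(N) = 9/((√(2*N))²) = 9/((√2*√N)²) = 9/((2*N)) = 9*(1/(2*N)) = 9/(2*N))
(D(5) - 20)*(-23) - k(t(7)) = (-5*5³ - 20)*(-23) - 9/(2*3/2) = (-5*125 - 20)*(-23) - 9*2/(2*3) = (-625 - 20)*(-23) - 1*3 = -645*(-23) - 3 = 14835 - 3 = 14832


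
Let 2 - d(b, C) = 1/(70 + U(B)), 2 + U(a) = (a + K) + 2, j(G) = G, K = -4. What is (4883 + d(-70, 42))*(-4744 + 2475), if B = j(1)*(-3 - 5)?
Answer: -642873501/58 ≈ -1.1084e+7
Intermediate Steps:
B = -8 (B = 1*(-3 - 5) = 1*(-8) = -8)
U(a) = -4 + a (U(a) = -2 + ((a - 4) + 2) = -2 + ((-4 + a) + 2) = -2 + (-2 + a) = -4 + a)
d(b, C) = 115/58 (d(b, C) = 2 - 1/(70 + (-4 - 8)) = 2 - 1/(70 - 12) = 2 - 1/58 = 115/58)
(4883 + d(-70, 42))*(-4744 + 2475) = (4883 + 115/58)*(-4744 + 2475) = (283329/58)*(-2269) = -642873501/58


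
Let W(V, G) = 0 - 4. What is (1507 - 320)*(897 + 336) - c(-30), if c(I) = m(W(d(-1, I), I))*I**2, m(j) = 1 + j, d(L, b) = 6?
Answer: 1466271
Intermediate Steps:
W(V, G) = -4
c(I) = -3*I**2 (c(I) = (1 - 4)*I**2 = -3*I**2)
(1507 - 320)*(897 + 336) - c(-30) = (1507 - 320)*(897 + 336) - (-3)*(-30)**2 = 1187*1233 - (-3)*900 = 1463571 - 1*(-2700) = 1463571 + 2700 = 1466271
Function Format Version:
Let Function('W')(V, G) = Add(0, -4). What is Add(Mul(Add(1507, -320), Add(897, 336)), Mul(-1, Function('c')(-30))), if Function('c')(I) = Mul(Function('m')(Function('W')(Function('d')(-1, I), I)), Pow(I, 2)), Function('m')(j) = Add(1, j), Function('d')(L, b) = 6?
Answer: 1466271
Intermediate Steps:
Function('W')(V, G) = -4
Function('c')(I) = Mul(-3, Pow(I, 2)) (Function('c')(I) = Mul(Add(1, -4), Pow(I, 2)) = Mul(-3, Pow(I, 2)))
Add(Mul(Add(1507, -320), Add(897, 336)), Mul(-1, Function('c')(-30))) = Add(Mul(Add(1507, -320), Add(897, 336)), Mul(-1, Mul(-3, Pow(-30, 2)))) = Add(Mul(1187, 1233), Mul(-1, Mul(-3, 900))) = Add(1463571, Mul(-1, -2700)) = Add(1463571, 2700) = 1466271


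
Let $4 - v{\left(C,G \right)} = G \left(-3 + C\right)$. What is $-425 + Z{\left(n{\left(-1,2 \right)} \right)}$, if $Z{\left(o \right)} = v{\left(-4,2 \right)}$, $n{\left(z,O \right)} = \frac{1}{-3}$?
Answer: $-407$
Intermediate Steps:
$n{\left(z,O \right)} = - \frac{1}{3}$
$v{\left(C,G \right)} = 4 - G \left(-3 + C\right)$
$Z{\left(o \right)} = 18$ ($Z{\left(o \right)} = 4 + 3 \cdot 2 - \left(-4\right) 2 = 4 + 6 + 8 = 18$)
$-425 + Z{\left(n{\left(-1,2 \right)} \right)} = -425 + 18 = -407$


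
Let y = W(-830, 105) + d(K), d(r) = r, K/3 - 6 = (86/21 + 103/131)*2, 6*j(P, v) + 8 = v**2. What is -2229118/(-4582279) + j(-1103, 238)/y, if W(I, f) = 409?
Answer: 121788918252692/5751910297029 ≈ 21.174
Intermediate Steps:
j(P, v) = -4/3 + v**2/6
K = 43364/917 (K = 18 + 3*((86/21 + 103/131)*2) = 18 + 3*((13429/2751)*2) = 18 + 3*(26858/2751) = 18 + 26858/917 = 43364/917 ≈ 47.289)
y = 418417/917 (y = 409 + 43364/917 = 418417/917 ≈ 456.29)
-2229118/(-4582279) + j(-1103, 238)/y = -2229118/(-4582279) + (-4/3 + (1/6)*238**2)/(418417/917) = -2229118*(-1/4582279) + (-4/3 + (1/6)*56644)*(917/418417) = 2229118/4582279 + (-4/3 + 28322/3)*(917/418417) = 2229118/4582279 + (28318/3)*(917/418417) = 2229118/4582279 + 25967606/1255251 = 121788918252692/5751910297029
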